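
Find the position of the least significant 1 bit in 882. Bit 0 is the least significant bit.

1

882 = 1101110010
Trailing zeros: 1, so the lowest set bit is bit 1 (value 2).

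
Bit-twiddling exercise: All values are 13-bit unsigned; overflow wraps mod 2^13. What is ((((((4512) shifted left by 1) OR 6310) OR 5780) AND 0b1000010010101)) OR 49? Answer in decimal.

4277

4512 = 1000110100000
→ shifted left by 1 (mod 2^13) → 0001101000000 = 832
6310 = 1100010100110
→ OR → 1101111100110 = 7142
5780 = 1011010010100
→ OR → 1111111110110 = 8182
0b1000010010101 = 1000010010101
→ AND → 1000010010100 = 4244
49 = 0000000110001
→ OR → 1000010110101 = 4277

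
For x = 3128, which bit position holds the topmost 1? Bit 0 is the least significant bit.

11

3128 = 110000111000
The topmost 1 is at position 11 (since 2^11 = 2048 ≤ 3128 < 4096).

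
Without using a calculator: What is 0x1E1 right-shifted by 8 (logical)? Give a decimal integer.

1

0x1E1 = 111100001
shift right by 8 → 000000001 = 1
(equivalently, floor(481 / 256))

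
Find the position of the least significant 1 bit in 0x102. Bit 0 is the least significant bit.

0x102 = 100000010
Trailing zeros: 1, so the lowest set bit is bit 1 (value 2).

1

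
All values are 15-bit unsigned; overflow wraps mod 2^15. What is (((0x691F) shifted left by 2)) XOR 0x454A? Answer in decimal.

24886

0x691F = 110100100011111
→ shifted left by 2 (mod 2^15) → 010010001111100 = 9340
0x454A = 100010101001010
→ XOR → 110000100110110 = 24886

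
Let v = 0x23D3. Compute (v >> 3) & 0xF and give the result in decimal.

v = 010001111010011
Shift right by 3: 010001111010
Mask low 4 bits: 1010 = 10

10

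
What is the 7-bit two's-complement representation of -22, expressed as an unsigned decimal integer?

106

22 in 7 bits: 0010110
Invert: 1101001
Add 1:  1101010 = 106
(Check: 2^7 - 22 = 128 - 22 = 106.)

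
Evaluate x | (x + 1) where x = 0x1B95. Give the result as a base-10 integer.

x = 1101110010101 = 7061
x + 1 = 1101110010110
OR    = 1101110010111 = 7063
(x | (x + 1) sets the lowest cleared bit.)

7063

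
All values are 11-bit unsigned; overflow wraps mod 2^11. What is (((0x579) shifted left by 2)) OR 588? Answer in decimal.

0x579 = 10101111001
→ shifted left by 2 (mod 2^11) → 10111100100 = 1508
588 = 01001001100
→ OR → 11111101100 = 2028

2028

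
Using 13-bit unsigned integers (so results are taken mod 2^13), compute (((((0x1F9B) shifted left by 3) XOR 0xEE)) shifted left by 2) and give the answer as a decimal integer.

0x1F9B = 1111110011011
→ shifted left by 3 (mod 2^13) → 1110011011000 = 7384
0xEE = 0000011101110
→ XOR → 1110000110110 = 7222
→ shifted left by 2 (mod 2^13) → 1000011011000 = 4312

4312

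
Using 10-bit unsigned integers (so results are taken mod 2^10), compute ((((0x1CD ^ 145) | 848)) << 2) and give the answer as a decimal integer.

368

0x1CD = 0111001101
145 = 0010010001
→ ^ → 0101011100 = 348
848 = 1101010000
→ | → 1101011100 = 860
→ << 2 (mod 2^10) → 0101110000 = 368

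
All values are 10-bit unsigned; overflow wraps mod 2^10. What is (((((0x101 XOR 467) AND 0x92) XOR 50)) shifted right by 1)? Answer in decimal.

80

0x101 = 0100000001
467 = 0111010011
→ XOR → 0011010010 = 210
0x92 = 0010010010
→ AND → 0010010010 = 146
50 = 0000110010
→ XOR → 0010100000 = 160
→ shifted right by 1 → 0001010000 = 80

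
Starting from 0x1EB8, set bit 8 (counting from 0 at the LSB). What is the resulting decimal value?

x = 1111010111000
bit 8 is currently 0; set it via x | (1 << 8) = x | 256
→ 1111110111000 = 8120

8120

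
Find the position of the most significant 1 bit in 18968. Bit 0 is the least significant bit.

18968 = 100101000011000
The topmost 1 is at position 14 (since 2^14 = 16384 ≤ 18968 < 32768).

14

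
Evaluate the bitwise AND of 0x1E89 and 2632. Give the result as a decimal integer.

2568

0x1E89 = 1111010001001
2632 = 0101001001000
AND → 0101000001000 = 2568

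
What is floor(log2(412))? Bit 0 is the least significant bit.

412 = 110011100
The topmost 1 is at position 8 (since 2^8 = 256 ≤ 412 < 512).

8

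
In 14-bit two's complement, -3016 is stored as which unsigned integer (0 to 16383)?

13368

3016 in 14 bits: 00101111001000
Invert: 11010000110111
Add 1:  11010000111000 = 13368
(Check: 2^14 - 3016 = 16384 - 3016 = 13368.)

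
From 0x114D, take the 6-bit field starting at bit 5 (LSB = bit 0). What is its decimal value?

10

v = 01000101001101
Shift right by 5: 010001010
Mask low 6 bits: 001010 = 10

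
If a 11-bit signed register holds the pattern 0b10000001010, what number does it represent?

pattern = 10000001010 (MSB is 1 ⇒ negative)
Invert: 01111110101, add 1 → 01111110110 = 1014, so the value is -1014.
(Equivalently: 1034 - 2^11 = 1034 - 2048 = -1014.)

-1014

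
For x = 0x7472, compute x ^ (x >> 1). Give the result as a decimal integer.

20043

x = 111010001110010 = 29810
x>>1 = 011101000111001
XOR  = 100111001001011 = 20043
(x ^ (x >> 1) gives the standard binary-reflected Gray code of x.)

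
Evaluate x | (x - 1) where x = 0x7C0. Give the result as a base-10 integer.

2047

x = 11111000000 = 1984
x - 1 = 11110111111
OR    = 11111111111 = 2047
(x | (x - 1) sets all bits below the lowest set bit.)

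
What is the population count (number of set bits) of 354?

4

354 = 101100010
Count the 1s: 1 + 1 + 1 + 1 = 4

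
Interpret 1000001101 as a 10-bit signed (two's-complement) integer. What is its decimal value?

-499

pattern = 1000001101 (MSB is 1 ⇒ negative)
Invert: 0111110010, add 1 → 0111110011 = 499, so the value is -499.
(Equivalently: 525 - 2^10 = 525 - 1024 = -499.)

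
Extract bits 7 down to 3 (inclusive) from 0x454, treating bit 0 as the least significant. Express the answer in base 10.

v = 10001010100
Shift right by 3: 10001010
Mask low 5 bits: 01010 = 10

10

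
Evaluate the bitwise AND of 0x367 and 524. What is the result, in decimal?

0x367 = 1101100111
524 = 1000001100
AND → 1000000100 = 516

516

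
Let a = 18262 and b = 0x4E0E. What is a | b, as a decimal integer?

18262 = 100011101010110
0x4E0E = 100111000001110
 OR → 100111101011110 = 20318

20318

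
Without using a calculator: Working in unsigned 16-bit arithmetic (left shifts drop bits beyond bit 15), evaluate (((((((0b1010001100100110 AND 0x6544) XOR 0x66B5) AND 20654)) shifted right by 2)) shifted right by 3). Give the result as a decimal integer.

517

0b1010001100100110 = 1010001100100110
0x6544 = 0110010101000100
→ AND → 0010000100000100 = 8452
0x66B5 = 0110011010110101
→ XOR → 0100011110110001 = 18353
20654 = 0101000010101110
→ AND → 0100000010100000 = 16544
→ shifted right by 2 → 0001000000101000 = 4136
→ shifted right by 3 → 0000001000000101 = 517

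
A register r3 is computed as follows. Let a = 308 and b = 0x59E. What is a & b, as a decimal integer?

308 = 00100110100
0x59E = 10110011110
AND → 00100010100 = 276

276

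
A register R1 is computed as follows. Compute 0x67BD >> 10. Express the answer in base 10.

25

0x67BD = 110011110111101
shift right by 10 → 000000000011001 = 25
(equivalently, floor(26557 / 1024))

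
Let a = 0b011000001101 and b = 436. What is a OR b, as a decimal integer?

a = 11000001101
436 = 00110110100
 OR → 11110111101 = 1981

1981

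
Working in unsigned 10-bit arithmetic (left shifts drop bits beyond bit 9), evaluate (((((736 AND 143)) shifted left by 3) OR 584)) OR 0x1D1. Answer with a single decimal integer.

736 = 1011100000
143 = 0010001111
→ AND → 0010000000 = 128
→ shifted left by 3 (mod 2^10) → 0000000000 = 0
584 = 1001001000
→ OR → 1001001000 = 584
0x1D1 = 0111010001
→ OR → 1111011001 = 985

985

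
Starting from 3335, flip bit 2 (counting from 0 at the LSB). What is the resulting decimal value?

x = 110100000111
bit 2 is currently 1; toggle it via x ^ (1 << 2) = x ^ 4
→ 110100000011 = 3331

3331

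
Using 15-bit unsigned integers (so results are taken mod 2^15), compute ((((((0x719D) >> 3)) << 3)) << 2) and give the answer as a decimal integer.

0x719D = 111000110011101
→ >> 3 → 000111000110011 = 3635
→ << 3 (mod 2^15) → 111000110011000 = 29080
→ << 2 (mod 2^15) → 100011001100000 = 18016

18016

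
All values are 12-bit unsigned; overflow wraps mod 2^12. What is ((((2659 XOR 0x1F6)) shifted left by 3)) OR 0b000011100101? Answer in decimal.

2659 = 101001100011
0x1F6 = 000111110110
→ XOR → 101110010101 = 2965
→ shifted left by 3 (mod 2^12) → 110010101000 = 3240
0b000011100101 = 000011100101
→ OR → 110011101101 = 3309

3309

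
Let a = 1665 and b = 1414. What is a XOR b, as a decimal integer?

1665 = 11010000001
1414 = 10110000110
XOR → 01100000111 = 775

775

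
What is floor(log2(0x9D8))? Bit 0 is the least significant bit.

0x9D8 = 100111011000
The topmost 1 is at position 11 (since 2^11 = 2048 ≤ 2520 < 4096).

11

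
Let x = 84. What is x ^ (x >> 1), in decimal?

x = 1010100 = 84
x>>1 = 0101010
XOR  = 1111110 = 126
(x ^ (x >> 1) gives the standard binary-reflected Gray code of x.)

126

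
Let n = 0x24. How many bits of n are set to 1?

2

0x24 = 100100
Count the 1s: 1 + 1 = 2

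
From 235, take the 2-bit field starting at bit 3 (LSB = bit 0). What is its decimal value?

v = 11101011
Shift right by 3: 11101
Mask low 2 bits: 01 = 1

1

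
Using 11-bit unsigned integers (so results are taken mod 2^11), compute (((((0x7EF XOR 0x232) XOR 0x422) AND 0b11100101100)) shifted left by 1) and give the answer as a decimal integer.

0x7EF = 11111101111
0x232 = 01000110010
→ XOR → 10111011101 = 1501
0x422 = 10000100010
→ XOR → 00111111111 = 511
0b11100101100 = 11100101100
→ AND → 00100101100 = 300
→ shifted left by 1 (mod 2^11) → 01001011000 = 600

600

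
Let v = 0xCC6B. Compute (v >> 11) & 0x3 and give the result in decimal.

1

v = 1100110001101011
Shift right by 11: 11001
Mask low 2 bits: 01 = 1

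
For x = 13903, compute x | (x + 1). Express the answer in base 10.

13919

x = 11011001001111 = 13903
x + 1 = 11011001010000
OR    = 11011001011111 = 13919
(x | (x + 1) sets the lowest cleared bit.)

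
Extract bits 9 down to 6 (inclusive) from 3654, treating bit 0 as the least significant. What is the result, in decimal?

9

v = 111001000110
Shift right by 6: 111001
Mask low 4 bits: 1001 = 9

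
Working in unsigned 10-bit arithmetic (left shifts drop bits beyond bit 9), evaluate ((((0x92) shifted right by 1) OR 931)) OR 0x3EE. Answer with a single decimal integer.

0x92 = 0010010010
→ shifted right by 1 → 0001001001 = 73
931 = 1110100011
→ OR → 1111101011 = 1003
0x3EE = 1111101110
→ OR → 1111101111 = 1007

1007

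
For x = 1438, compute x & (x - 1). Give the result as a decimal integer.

1436

x = 10110011110 = 1438
x - 1 = 10110011101
AND   = 10110011100 = 1436
(x & (x - 1) clears the lowest set bit of x.)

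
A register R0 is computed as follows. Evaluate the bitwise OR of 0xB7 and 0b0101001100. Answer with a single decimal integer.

511

0xB7 = 010110111
b = 101001100
 OR → 111111111 = 511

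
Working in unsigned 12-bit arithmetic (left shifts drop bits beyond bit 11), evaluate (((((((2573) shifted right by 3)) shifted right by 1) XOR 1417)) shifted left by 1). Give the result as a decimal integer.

2573 = 101000001101
→ shifted right by 3 → 000101000001 = 321
→ shifted right by 1 → 000010100000 = 160
1417 = 010110001001
→ XOR → 010100101001 = 1321
→ shifted left by 1 (mod 2^12) → 101001010010 = 2642

2642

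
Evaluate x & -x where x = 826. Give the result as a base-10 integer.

x = 1100111010 = 826
-x (two's complement) = …0011000110
AND   = 0000000010 = 2
(x & -x isolates the lowest set bit of x.)

2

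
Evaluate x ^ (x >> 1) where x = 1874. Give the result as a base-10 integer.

x = 11101010010 = 1874
x>>1 = 01110101001
XOR  = 10011111011 = 1275
(x ^ (x >> 1) gives the standard binary-reflected Gray code of x.)

1275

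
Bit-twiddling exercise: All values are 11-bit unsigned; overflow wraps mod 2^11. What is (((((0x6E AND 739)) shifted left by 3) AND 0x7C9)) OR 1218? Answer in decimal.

0x6E = 00001101110
739 = 01011100011
→ AND → 00001100010 = 98
→ shifted left by 3 (mod 2^11) → 01100010000 = 784
0x7C9 = 11111001001
→ AND → 01100000000 = 768
1218 = 10011000010
→ OR → 11111000010 = 1986

1986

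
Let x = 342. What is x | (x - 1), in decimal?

x = 101010110 = 342
x - 1 = 101010101
OR    = 101010111 = 343
(x | (x - 1) sets all bits below the lowest set bit.)

343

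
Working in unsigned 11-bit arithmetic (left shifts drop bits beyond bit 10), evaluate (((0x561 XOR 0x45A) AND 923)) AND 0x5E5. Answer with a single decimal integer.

257

0x561 = 10101100001
0x45A = 10001011010
→ XOR → 00100111011 = 315
923 = 01110011011
→ AND → 00100011011 = 283
0x5E5 = 10111100101
→ AND → 00100000001 = 257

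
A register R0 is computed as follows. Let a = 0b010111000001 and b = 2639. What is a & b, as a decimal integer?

a = 010111000001
2639 = 101001001111
AND → 000001000001 = 65

65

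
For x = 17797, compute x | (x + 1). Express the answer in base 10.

x = 100010110000101 = 17797
x + 1 = 100010110000110
OR    = 100010110000111 = 17799
(x | (x + 1) sets the lowest cleared bit.)

17799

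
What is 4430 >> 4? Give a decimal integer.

4430 = 1000101001110
shift right by 4 → 0000100010100 = 276
(equivalently, floor(4430 / 16))

276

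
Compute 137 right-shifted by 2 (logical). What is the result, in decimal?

34

137 = 10001001
shift right by 2 → 00100010 = 34
(equivalently, floor(137 / 4))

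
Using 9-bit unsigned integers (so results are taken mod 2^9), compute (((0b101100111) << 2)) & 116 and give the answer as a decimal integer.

0b101100111 = 101100111
→ << 2 (mod 2^9) → 110011100 = 412
116 = 001110100
→ & → 000010100 = 20

20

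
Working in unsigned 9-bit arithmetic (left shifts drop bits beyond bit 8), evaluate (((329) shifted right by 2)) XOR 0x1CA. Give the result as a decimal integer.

329 = 101001001
→ shifted right by 2 → 001010010 = 82
0x1CA = 111001010
→ XOR → 110011000 = 408

408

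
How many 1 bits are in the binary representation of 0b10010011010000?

n = 10010011010000
Count the 1s: 1 + 1 + 1 + 1 + 1 = 5

5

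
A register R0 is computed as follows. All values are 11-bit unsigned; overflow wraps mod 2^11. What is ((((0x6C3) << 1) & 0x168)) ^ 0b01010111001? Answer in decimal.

953

0x6C3 = 11011000011
→ << 1 (mod 2^11) → 10110000110 = 1414
0x168 = 00101101000
→ & → 00100000000 = 256
0b01010111001 = 01010111001
→ ^ → 01110111001 = 953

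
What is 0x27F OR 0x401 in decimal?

0x27F = 01001111111
0x401 = 10000000001
 OR → 11001111111 = 1663

1663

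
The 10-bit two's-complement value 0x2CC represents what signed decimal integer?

-308

pattern = 1011001100 (MSB is 1 ⇒ negative)
Invert: 0100110011, add 1 → 0100110100 = 308, so the value is -308.
(Equivalently: 716 - 2^10 = 716 - 1024 = -308.)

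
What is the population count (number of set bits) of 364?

364 = 101101100
Count the 1s: 1 + 1 + 1 + 1 + 1 = 5

5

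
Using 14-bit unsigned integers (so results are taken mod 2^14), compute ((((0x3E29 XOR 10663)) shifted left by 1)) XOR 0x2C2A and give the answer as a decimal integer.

822

0x3E29 = 11111000101001
10663 = 10100110100111
→ XOR → 01011110001110 = 6030
→ shifted left by 1 (mod 2^14) → 10111100011100 = 12060
0x2C2A = 10110000101010
→ XOR → 00001100110110 = 822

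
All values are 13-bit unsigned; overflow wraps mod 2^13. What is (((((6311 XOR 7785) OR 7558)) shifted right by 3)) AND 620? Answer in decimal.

616

6311 = 1100010100111
7785 = 1111001101001
→ XOR → 0011011001110 = 1742
7558 = 1110110000110
→ OR → 1111111001110 = 8142
→ shifted right by 3 → 0001111111001 = 1017
620 = 0001001101100
→ AND → 0001001101000 = 616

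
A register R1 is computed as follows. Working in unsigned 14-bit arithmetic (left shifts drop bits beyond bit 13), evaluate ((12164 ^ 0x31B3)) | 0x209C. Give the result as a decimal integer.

12164 = 10111110000100
0x31B3 = 11000110110011
→ ^ → 01111000110111 = 7735
0x209C = 10000010011100
→ | → 11111010111111 = 16063

16063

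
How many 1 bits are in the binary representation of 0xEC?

5

0xEC = 11101100
Count the 1s: 1 + 1 + 1 + 1 + 1 = 5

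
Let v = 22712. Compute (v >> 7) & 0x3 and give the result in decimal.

1

v = 101100010111000
Shift right by 7: 10110001
Mask low 2 bits: 01 = 1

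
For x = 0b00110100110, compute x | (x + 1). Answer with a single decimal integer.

x = 110100110 = 422
x + 1 = 110100111
OR    = 110100111 = 423
(x | (x + 1) sets the lowest cleared bit.)

423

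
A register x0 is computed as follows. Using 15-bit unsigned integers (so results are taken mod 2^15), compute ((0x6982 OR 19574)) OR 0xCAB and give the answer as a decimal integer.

28159

0x6982 = 110100110000010
19574 = 100110001110110
→ OR → 110110111110110 = 28150
0xCAB = 000110010101011
→ OR → 110110111111111 = 28159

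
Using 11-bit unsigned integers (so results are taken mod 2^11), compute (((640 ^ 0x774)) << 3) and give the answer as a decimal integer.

640 = 01010000000
0x774 = 11101110100
→ ^ → 10111110100 = 1524
→ << 3 (mod 2^11) → 11110100000 = 1952

1952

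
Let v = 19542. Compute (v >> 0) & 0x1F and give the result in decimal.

v = 100110001010110
Shift right by 0: 100110001010110
Mask low 5 bits: 10110 = 22

22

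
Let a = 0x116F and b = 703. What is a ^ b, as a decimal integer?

0x116F = 1000101101111
703 = 0001010111111
XOR → 1001111010000 = 5072

5072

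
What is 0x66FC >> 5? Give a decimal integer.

823

0x66FC = 110011011111100
shift right by 5 → 000001100110111 = 823
(equivalently, floor(26364 / 32))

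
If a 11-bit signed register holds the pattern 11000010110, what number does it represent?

pattern = 11000010110 (MSB is 1 ⇒ negative)
Invert: 00111101001, add 1 → 00111101010 = 490, so the value is -490.
(Equivalently: 1558 - 2^11 = 1558 - 2048 = -490.)

-490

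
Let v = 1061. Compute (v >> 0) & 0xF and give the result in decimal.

5

v = 10000100101
Shift right by 0: 10000100101
Mask low 4 bits: 0101 = 5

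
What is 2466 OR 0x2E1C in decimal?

12222

2466 = 00100110100010
0x2E1C = 10111000011100
 OR → 10111110111110 = 12222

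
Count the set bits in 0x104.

2

0x104 = 100000100
Count the 1s: 1 + 1 = 2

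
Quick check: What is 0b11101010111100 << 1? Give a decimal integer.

x = 011101010111100
shift left by 1 → 111010101111000 = 30072
(equivalently, 15036 × 2^1 = 15036 × 2)

30072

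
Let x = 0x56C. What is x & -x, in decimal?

4

x = 10101101100 = 1388
-x (two's complement) = …01010010100
AND   = 00000000100 = 4
(x & -x isolates the lowest set bit of x.)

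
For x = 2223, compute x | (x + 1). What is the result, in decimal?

2239

x = 100010101111 = 2223
x + 1 = 100010110000
OR    = 100010111111 = 2239
(x | (x + 1) sets the lowest cleared bit.)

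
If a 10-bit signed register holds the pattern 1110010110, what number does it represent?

-106

pattern = 1110010110 (MSB is 1 ⇒ negative)
Invert: 0001101001, add 1 → 0001101010 = 106, so the value is -106.
(Equivalently: 918 - 2^10 = 918 - 1024 = -106.)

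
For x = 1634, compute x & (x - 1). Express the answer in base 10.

1632

x = 11001100010 = 1634
x - 1 = 11001100001
AND   = 11001100000 = 1632
(x & (x - 1) clears the lowest set bit of x.)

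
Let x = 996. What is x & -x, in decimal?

x = 1111100100 = 996
-x (two's complement) = …0000011100
AND   = 0000000100 = 4
(x & -x isolates the lowest set bit of x.)

4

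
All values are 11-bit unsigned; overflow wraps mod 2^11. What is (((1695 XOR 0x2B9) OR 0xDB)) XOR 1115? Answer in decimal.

164

1695 = 11010011111
0x2B9 = 01010111001
→ XOR → 10000100110 = 1062
0xDB = 00011011011
→ OR → 10011111111 = 1279
1115 = 10001011011
→ XOR → 00010100100 = 164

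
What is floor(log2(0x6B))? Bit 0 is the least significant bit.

0x6B = 1101011
The topmost 1 is at position 6 (since 2^6 = 64 ≤ 107 < 128).

6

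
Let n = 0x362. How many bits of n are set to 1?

0x362 = 1101100010
Count the 1s: 1 + 1 + 1 + 1 + 1 = 5

5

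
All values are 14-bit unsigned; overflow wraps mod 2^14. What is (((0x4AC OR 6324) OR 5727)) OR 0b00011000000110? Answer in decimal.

0x4AC = 00010010101100
6324 = 01100010110100
→ OR → 01110010111100 = 7356
5727 = 01011001011111
→ OR → 01111011111111 = 7935
0b00011000000110 = 00011000000110
→ OR → 01111011111111 = 7935

7935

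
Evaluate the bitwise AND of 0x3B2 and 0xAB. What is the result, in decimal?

0x3B2 = 1110110010
0xAB = 0010101011
AND → 0010100010 = 162

162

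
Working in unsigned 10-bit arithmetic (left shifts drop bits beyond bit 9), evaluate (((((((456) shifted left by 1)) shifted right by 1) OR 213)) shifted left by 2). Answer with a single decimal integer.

456 = 0111001000
→ shifted left by 1 (mod 2^10) → 1110010000 = 912
→ shifted right by 1 → 0111001000 = 456
213 = 0011010101
→ OR → 0111011101 = 477
→ shifted left by 2 (mod 2^10) → 1101110100 = 884

884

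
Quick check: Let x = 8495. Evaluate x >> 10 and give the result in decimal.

8

8495 = 10000100101111
shift right by 10 → 00000000001000 = 8
(equivalently, floor(8495 / 1024))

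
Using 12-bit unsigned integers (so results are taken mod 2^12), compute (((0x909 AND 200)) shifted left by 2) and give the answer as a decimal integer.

0x909 = 100100001001
200 = 000011001000
→ AND → 000000001000 = 8
→ shifted left by 2 (mod 2^12) → 000000100000 = 32

32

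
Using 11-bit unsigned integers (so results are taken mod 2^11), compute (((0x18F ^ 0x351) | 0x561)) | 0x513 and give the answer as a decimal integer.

2047

0x18F = 00110001111
0x351 = 01101010001
→ ^ → 01011011110 = 734
0x561 = 10101100001
→ | → 11111111111 = 2047
0x513 = 10100010011
→ | → 11111111111 = 2047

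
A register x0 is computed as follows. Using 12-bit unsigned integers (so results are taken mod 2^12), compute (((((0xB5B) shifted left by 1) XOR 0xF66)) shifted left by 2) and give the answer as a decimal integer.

1856

0xB5B = 101101011011
→ shifted left by 1 (mod 2^12) → 011010110110 = 1718
0xF66 = 111101100110
→ XOR → 100111010000 = 2512
→ shifted left by 2 (mod 2^12) → 011101000000 = 1856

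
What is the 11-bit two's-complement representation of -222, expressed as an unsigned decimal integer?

222 in 11 bits: 00011011110
Invert: 11100100001
Add 1:  11100100010 = 1826
(Check: 2^11 - 222 = 2048 - 222 = 1826.)

1826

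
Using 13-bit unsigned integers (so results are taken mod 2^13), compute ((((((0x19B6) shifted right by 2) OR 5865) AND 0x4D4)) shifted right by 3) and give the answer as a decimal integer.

0x19B6 = 1100110110110
→ shifted right by 2 → 0011001101101 = 1645
5865 = 1011011101001
→ OR → 1011011101101 = 5869
0x4D4 = 0010011010100
→ AND → 0010011000100 = 1220
→ shifted right by 3 → 0000010011000 = 152

152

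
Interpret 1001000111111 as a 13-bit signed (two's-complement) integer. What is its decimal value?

pattern = 1001000111111 (MSB is 1 ⇒ negative)
Invert: 0110111000000, add 1 → 0110111000001 = 3521, so the value is -3521.
(Equivalently: 4671 - 2^13 = 4671 - 8192 = -3521.)

-3521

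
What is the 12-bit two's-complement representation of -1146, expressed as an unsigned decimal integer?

1146 in 12 bits: 010001111010
Invert: 101110000101
Add 1:  101110000110 = 2950
(Check: 2^12 - 1146 = 4096 - 1146 = 2950.)

2950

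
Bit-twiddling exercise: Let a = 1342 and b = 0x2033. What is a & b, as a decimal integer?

50

1342 = 00010100111110
0x2033 = 10000000110011
AND → 00000000110010 = 50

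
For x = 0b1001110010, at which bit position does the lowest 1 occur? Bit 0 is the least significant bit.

1

0b1001110010 = 1001110010
Trailing zeros: 1, so the lowest set bit is bit 1 (value 2).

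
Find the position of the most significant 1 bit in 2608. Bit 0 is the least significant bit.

11

2608 = 101000110000
The topmost 1 is at position 11 (since 2^11 = 2048 ≤ 2608 < 4096).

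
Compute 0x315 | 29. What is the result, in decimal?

797

0x315 = 1100010101
29 = 0000011101
 OR → 1100011101 = 797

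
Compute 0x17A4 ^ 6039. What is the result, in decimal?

0x17A4 = 1011110100100
6039 = 1011110010111
XOR → 0000000110011 = 51

51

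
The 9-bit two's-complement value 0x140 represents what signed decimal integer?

pattern = 101000000 (MSB is 1 ⇒ negative)
Invert: 010111111, add 1 → 011000000 = 192, so the value is -192.
(Equivalently: 320 - 2^9 = 320 - 512 = -192.)

-192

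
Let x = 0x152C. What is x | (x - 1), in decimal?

x = 1010100101100 = 5420
x - 1 = 1010100101011
OR    = 1010100101111 = 5423
(x | (x - 1) sets all bits below the lowest set bit.)

5423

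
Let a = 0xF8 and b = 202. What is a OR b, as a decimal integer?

250

0xF8 = 11111000
202 = 11001010
 OR → 11111010 = 250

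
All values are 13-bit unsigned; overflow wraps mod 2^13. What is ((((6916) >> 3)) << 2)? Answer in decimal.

3456

6916 = 1101100000100
→ >> 3 → 0001101100000 = 864
→ << 2 (mod 2^13) → 0110110000000 = 3456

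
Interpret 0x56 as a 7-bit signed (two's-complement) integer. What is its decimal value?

-42

pattern = 1010110 (MSB is 1 ⇒ negative)
Invert: 0101001, add 1 → 0101010 = 42, so the value is -42.
(Equivalently: 86 - 2^7 = 86 - 128 = -42.)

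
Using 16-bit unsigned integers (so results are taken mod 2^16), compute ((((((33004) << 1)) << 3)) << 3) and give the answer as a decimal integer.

33004 = 1000000011101100
→ << 1 (mod 2^16) → 0000000111011000 = 472
→ << 3 (mod 2^16) → 0000111011000000 = 3776
→ << 3 (mod 2^16) → 0111011000000000 = 30208

30208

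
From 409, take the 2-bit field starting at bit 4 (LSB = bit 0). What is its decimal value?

v = 110011001
Shift right by 4: 11001
Mask low 2 bits: 01 = 1

1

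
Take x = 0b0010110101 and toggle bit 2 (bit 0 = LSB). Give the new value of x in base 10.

177

x = 0010110101
bit 2 is currently 1; toggle it via x ^ (1 << 2) = x ^ 4
→ 0010110001 = 177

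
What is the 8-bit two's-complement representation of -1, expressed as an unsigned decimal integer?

255

1 in 8 bits: 00000001
Invert: 11111110
Add 1:  11111111 = 255
(Check: 2^8 - 1 = 256 - 1 = 255.)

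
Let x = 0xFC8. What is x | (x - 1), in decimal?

4047

x = 111111001000 = 4040
x - 1 = 111111000111
OR    = 111111001111 = 4047
(x | (x - 1) sets all bits below the lowest set bit.)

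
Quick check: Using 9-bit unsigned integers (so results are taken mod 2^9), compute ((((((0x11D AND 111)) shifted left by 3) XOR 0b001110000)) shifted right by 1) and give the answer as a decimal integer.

0x11D = 100011101
111 = 001101111
→ AND → 000001101 = 13
→ shifted left by 3 (mod 2^9) → 001101000 = 104
0b001110000 = 001110000
→ XOR → 000011000 = 24
→ shifted right by 1 → 000001100 = 12

12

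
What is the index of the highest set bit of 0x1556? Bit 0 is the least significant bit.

12

0x1556 = 1010101010110
The topmost 1 is at position 12 (since 2^12 = 4096 ≤ 5462 < 8192).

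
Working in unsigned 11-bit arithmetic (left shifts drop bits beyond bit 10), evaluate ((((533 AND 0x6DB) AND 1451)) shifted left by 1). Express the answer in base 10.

2

533 = 01000010101
0x6DB = 11011011011
→ AND → 01000010001 = 529
1451 = 10110101011
→ AND → 00000000001 = 1
→ shifted left by 1 (mod 2^11) → 00000000010 = 2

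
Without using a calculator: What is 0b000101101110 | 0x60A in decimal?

1902

a = 00101101110
0x60A = 11000001010
 OR → 11101101110 = 1902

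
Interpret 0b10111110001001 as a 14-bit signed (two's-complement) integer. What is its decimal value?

pattern = 10111110001001 (MSB is 1 ⇒ negative)
Invert: 01000001110110, add 1 → 01000001110111 = 4215, so the value is -4215.
(Equivalently: 12169 - 2^14 = 12169 - 16384 = -4215.)

-4215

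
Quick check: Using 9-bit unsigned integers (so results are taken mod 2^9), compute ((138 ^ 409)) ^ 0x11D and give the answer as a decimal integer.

138 = 010001010
409 = 110011001
→ ^ → 100010011 = 275
0x11D = 100011101
→ ^ → 000001110 = 14

14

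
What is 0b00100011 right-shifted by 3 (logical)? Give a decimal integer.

4

x = 100011
shift right by 3 → 000100 = 4
(equivalently, floor(35 / 8))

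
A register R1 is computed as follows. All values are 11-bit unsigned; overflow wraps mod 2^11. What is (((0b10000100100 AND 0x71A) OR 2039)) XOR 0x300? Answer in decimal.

0b10000100100 = 10000100100
0x71A = 11100011010
→ AND → 10000000000 = 1024
2039 = 11111110111
→ OR → 11111110111 = 2039
0x300 = 01100000000
→ XOR → 10011110111 = 1271

1271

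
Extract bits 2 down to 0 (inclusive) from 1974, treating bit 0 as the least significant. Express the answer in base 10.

6

v = 011110110110
Shift right by 0: 011110110110
Mask low 3 bits: 110 = 6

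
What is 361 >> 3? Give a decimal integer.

45

361 = 101101001
shift right by 3 → 000101101 = 45
(equivalently, floor(361 / 8))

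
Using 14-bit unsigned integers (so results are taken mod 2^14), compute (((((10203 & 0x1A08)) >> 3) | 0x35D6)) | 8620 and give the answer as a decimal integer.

13823

10203 = 10011111011011
0x1A08 = 01101000001000
→ & → 00001000001000 = 520
→ >> 3 → 00000001000001 = 65
0x35D6 = 11010111010110
→ | → 11010111010111 = 13783
8620 = 10000110101100
→ | → 11010111111111 = 13823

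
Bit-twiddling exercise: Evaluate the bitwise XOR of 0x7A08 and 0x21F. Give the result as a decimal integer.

0x7A08 = 111101000001000
0x21F = 000001000011111
XOR → 111100000010111 = 30743

30743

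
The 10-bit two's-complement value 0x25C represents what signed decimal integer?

pattern = 1001011100 (MSB is 1 ⇒ negative)
Invert: 0110100011, add 1 → 0110100100 = 420, so the value is -420.
(Equivalently: 604 - 2^10 = 604 - 1024 = -420.)

-420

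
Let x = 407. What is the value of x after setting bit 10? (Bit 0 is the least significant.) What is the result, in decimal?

1431

x = 00110010111
bit 10 is currently 0; set it via x | (1 << 10) = x | 1024
→ 10110010111 = 1431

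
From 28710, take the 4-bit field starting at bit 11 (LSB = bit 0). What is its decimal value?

14

v = 111000000100110
Shift right by 11: 1110
Mask low 4 bits: 1110 = 14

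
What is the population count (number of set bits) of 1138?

5

1138 = 10001110010
Count the 1s: 1 + 1 + 1 + 1 + 1 = 5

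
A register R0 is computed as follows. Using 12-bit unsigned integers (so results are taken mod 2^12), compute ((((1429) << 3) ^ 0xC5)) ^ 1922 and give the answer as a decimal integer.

3055

1429 = 010110010101
→ << 3 (mod 2^12) → 110010101000 = 3240
0xC5 = 000011000101
→ ^ → 110001101101 = 3181
1922 = 011110000010
→ ^ → 101111101111 = 3055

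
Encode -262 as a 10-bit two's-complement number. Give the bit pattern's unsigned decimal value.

262 in 10 bits: 0100000110
Invert: 1011111001
Add 1:  1011111010 = 762
(Check: 2^10 - 262 = 1024 - 262 = 762.)

762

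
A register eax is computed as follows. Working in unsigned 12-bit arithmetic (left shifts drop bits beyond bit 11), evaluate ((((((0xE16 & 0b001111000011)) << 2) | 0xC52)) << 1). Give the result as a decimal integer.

2228

0xE16 = 111000010110
0b001111000011 = 001111000011
→ & → 001000000010 = 514
→ << 2 (mod 2^12) → 100000001000 = 2056
0xC52 = 110001010010
→ | → 110001011010 = 3162
→ << 1 (mod 2^12) → 100010110100 = 2228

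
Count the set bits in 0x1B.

0x1B = 11011
Count the 1s: 1 + 1 + 1 + 1 = 4

4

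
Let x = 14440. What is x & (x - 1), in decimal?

14432

x = 11100001101000 = 14440
x - 1 = 11100001100111
AND   = 11100001100000 = 14432
(x & (x - 1) clears the lowest set bit of x.)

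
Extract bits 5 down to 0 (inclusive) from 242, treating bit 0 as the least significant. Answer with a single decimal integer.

v = 11110010
Shift right by 0: 11110010
Mask low 6 bits: 110010 = 50

50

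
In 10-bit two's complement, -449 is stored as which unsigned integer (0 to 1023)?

575

449 in 10 bits: 0111000001
Invert: 1000111110
Add 1:  1000111111 = 575
(Check: 2^10 - 449 = 1024 - 449 = 575.)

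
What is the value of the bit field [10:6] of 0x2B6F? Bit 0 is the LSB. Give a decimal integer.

v = 10101101101111
Shift right by 6: 10101101
Mask low 5 bits: 01101 = 13

13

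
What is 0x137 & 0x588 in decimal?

0x137 = 00100110111
0x588 = 10110001000
AND → 00100000000 = 256

256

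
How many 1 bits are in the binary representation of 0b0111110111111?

11

n = 111110111111
Count the 1s: 1 + 1 + 1 + 1 + 1 + 1 + 1 + 1 + 1 + 1 + 1 = 11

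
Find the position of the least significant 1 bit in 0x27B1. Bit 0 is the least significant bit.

0x27B1 = 10011110110001
Trailing zeros: 0, so the lowest set bit is bit 0 (value 1).

0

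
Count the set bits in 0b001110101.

5

n = 1110101
Count the 1s: 1 + 1 + 1 + 1 + 1 = 5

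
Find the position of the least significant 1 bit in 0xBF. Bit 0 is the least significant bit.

0xBF = 10111111
Trailing zeros: 0, so the lowest set bit is bit 0 (value 1).

0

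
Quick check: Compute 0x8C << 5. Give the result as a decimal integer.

4480

0x8C = 0000010001100
shift left by 5 → 1000110000000 = 4480
(equivalently, 140 × 2^5 = 140 × 32)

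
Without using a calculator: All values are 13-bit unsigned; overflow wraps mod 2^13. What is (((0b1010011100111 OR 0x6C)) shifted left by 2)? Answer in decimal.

5052

0b1010011100111 = 1010011100111
0x6C = 0000001101100
→ OR → 1010011101111 = 5359
→ shifted left by 2 (mod 2^13) → 1001110111100 = 5052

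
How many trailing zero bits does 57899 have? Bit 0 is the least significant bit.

0

57899 = 1110001000101011
Trailing zeros: 0, so the lowest set bit is bit 0 (value 1).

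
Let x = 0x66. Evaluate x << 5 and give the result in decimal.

3264

0x66 = 000001100110
shift left by 5 → 110011000000 = 3264
(equivalently, 102 × 2^5 = 102 × 32)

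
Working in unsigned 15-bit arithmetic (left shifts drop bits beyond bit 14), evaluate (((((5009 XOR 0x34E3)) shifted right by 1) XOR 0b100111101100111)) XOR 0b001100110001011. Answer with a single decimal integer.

17749

5009 = 001001110010001
0x34E3 = 011010011100011
→ XOR → 010011101110010 = 10098
→ shifted right by 1 → 001001110111001 = 5049
0b100111101100111 = 100111101100111
→ XOR → 101110011011110 = 23774
0b001100110001011 = 001100110001011
→ XOR → 100010101010101 = 17749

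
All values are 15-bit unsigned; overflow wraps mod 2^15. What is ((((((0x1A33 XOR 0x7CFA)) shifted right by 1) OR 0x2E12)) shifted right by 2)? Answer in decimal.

4061

0x1A33 = 001101000110011
0x7CFA = 111110011111010
→ XOR → 110011011001001 = 26313
→ shifted right by 1 → 011001101100100 = 13156
0x2E12 = 010111000010010
→ OR → 011111101110110 = 16246
→ shifted right by 2 → 000111111011101 = 4061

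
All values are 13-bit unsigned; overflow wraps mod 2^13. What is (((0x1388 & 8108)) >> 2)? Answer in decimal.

1250

0x1388 = 1001110001000
8108 = 1111110101100
→ & → 1001110001000 = 5000
→ >> 2 → 0010011100010 = 1250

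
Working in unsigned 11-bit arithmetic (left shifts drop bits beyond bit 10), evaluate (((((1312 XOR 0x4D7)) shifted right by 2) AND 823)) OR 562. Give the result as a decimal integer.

1312 = 10100100000
0x4D7 = 10011010111
→ XOR → 00111110111 = 503
→ shifted right by 2 → 00001111101 = 125
823 = 01100110111
→ AND → 00000110101 = 53
562 = 01000110010
→ OR → 01000110111 = 567

567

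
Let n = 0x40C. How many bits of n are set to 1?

3

0x40C = 10000001100
Count the 1s: 1 + 1 + 1 = 3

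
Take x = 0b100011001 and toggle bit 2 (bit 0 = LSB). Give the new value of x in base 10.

x = 100011001
bit 2 is currently 0; toggle it via x ^ (1 << 2) = x ^ 4
→ 100011101 = 285

285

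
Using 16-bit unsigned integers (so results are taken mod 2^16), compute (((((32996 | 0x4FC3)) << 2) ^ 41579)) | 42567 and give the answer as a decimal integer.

32996 = 1000000011100100
0x4FC3 = 0100111111000011
→ | → 1100111111100111 = 53223
→ << 2 (mod 2^16) → 0011111110011100 = 16284
41579 = 1010001001101011
→ ^ → 1001110111110111 = 40439
42567 = 1010011001000111
→ | → 1011111111110111 = 49143

49143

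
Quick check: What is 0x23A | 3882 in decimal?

0x23A = 001000111010
3882 = 111100101010
 OR → 111100111010 = 3898

3898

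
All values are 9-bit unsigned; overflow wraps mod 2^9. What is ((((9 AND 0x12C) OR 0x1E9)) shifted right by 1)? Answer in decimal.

9 = 000001001
0x12C = 100101100
→ AND → 000001000 = 8
0x1E9 = 111101001
→ OR → 111101001 = 489
→ shifted right by 1 → 011110100 = 244

244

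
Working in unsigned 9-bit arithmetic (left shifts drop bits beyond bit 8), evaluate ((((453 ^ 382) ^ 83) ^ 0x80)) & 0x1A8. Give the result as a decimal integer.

40

453 = 111000101
382 = 101111110
→ ^ → 010111011 = 187
83 = 001010011
→ ^ → 011101000 = 232
0x80 = 010000000
→ ^ → 001101000 = 104
0x1A8 = 110101000
→ & → 000101000 = 40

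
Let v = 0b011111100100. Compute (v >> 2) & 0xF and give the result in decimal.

9

v = 011111100100
Shift right by 2: 0111111001
Mask low 4 bits: 1001 = 9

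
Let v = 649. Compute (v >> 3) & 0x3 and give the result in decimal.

1

v = 1010001001
Shift right by 3: 1010001
Mask low 2 bits: 01 = 1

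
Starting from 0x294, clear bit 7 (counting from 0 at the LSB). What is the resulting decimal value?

532

x = 1010010100
bit 7 is currently 1; clear it via x & ~(1 << 7) = x & ~128
→ 1000010100 = 532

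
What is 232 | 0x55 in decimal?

253

232 = 11101000
0x55 = 01010101
 OR → 11111101 = 253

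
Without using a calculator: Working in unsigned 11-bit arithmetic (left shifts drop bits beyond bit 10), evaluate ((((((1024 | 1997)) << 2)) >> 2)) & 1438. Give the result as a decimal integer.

1024 = 10000000000
1997 = 11111001101
→ | → 11111001101 = 1997
→ << 2 (mod 2^11) → 11100110100 = 1844
→ >> 2 → 00111001101 = 461
1438 = 10110011110
→ & → 00110001100 = 396

396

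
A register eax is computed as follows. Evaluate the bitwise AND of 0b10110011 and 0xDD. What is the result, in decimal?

145

a = 10110011
0xDD = 11011101
AND → 10010001 = 145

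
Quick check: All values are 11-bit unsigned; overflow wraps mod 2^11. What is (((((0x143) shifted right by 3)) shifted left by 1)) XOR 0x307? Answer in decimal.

855

0x143 = 00101000011
→ shifted right by 3 → 00000101000 = 40
→ shifted left by 1 (mod 2^11) → 00001010000 = 80
0x307 = 01100000111
→ XOR → 01101010111 = 855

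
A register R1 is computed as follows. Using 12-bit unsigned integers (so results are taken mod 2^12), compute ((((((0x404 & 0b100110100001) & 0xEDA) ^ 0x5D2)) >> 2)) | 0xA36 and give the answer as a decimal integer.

2934

0x404 = 010000000100
0b100110100001 = 100110100001
→ & → 000000000000 = 0
0xEDA = 111011011010
→ & → 000000000000 = 0
0x5D2 = 010111010010
→ ^ → 010111010010 = 1490
→ >> 2 → 000101110100 = 372
0xA36 = 101000110110
→ | → 101101110110 = 2934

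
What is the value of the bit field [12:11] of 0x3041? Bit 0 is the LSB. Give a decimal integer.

v = 11000001000001
Shift right by 11: 110
Mask low 2 bits: 10 = 2

2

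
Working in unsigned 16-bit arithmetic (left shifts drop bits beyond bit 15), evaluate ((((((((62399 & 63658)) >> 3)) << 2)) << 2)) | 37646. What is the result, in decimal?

62302

62399 = 1111001110111111
63658 = 1111100010101010
→ & → 1111000010101010 = 61610
→ >> 3 → 0001111000010101 = 7701
→ << 2 (mod 2^16) → 0111100001010100 = 30804
→ << 2 (mod 2^16) → 1110000101010000 = 57680
37646 = 1001001100001110
→ | → 1111001101011110 = 62302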